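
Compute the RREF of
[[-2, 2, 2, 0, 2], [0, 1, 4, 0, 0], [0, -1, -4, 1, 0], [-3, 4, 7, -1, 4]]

[[1, 0, 3, 0, 0], [0, 1, 4, 0, 0], [0, 0, 0, 1, 0], [0, 0, 0, 0, 1]]

Multiply R1 by -1/2.
  [  1  -1  -1   0  -1 ]
  [  0   1   4   0   0 ]
  [  0  -1  -4   1   0 ]
  [ -3   4   7  -1   4 ]
Add 3 times R1 to R4.
  [ 1  -1  -1   0  -1 ]
  [ 0   1   4   0   0 ]
  [ 0  -1  -4   1   0 ]
  [ 0   1   4  -1   1 ]
Add R2 to R3.
  [ 1  -1  -1   0  -1 ]
  [ 0   1   4   0   0 ]
  [ 0   0   0   1   0 ]
  [ 0   1   4  -1   1 ]
Subtract R2 from R4.
  [ 1  -1  -1   0  -1 ]
  [ 0   1   4   0   0 ]
  [ 0   0   0   1   0 ]
  [ 0   0   0  -1   1 ]
Add R3 to R4.
  [ 1  -1  -1  0  -1 ]
  [ 0   1   4  0   0 ]
  [ 0   0   0  1   0 ]
  [ 0   0   0  0   1 ]
Add R4 to R1.
  [ 1  -1  -1  0  0 ]
  [ 0   1   4  0  0 ]
  [ 0   0   0  1  0 ]
  [ 0   0   0  0  1 ]
Add R2 to R1.
  [ 1  0  3  0  0 ]
  [ 0  1  4  0  0 ]
  [ 0  0  0  1  0 ]
  [ 0  0  0  0  1 ]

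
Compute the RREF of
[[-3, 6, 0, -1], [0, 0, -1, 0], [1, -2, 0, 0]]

R1 ← -1/3·R1
  [ 1  -2   0  1/3 ]
  [ 0   0  -1    0 ]
  [ 1  -2   0    0 ]
R3 ← R3 − R1
  [ 1  -2   0   1/3 ]
  [ 0   0  -1     0 ]
  [ 0   0   0  -1/3 ]
R2 ← -1·R2
  [ 1  -2  0   1/3 ]
  [ 0   0  1     0 ]
  [ 0   0  0  -1/3 ]
R3 ← -3·R3
  [ 1  -2  0  1/3 ]
  [ 0   0  1    0 ]
  [ 0   0  0    1 ]
R1 ← R1 − 1/3·R3
  [ 1  -2  0  0 ]
  [ 0   0  1  0 ]
  [ 0   0  0  1 ]

[[1, -2, 0, 0], [0, 0, 1, 0], [0, 0, 0, 1]]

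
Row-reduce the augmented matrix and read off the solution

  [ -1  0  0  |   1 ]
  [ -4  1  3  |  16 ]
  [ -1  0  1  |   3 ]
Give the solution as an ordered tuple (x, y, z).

(-1, 6, 2)

Multiply ρ1 by -1.
  [  1  0  0  |  -1 ]
  [ -4  1  3  |  16 ]
  [ -1  0  1  |   3 ]
Add 4 times ρ1 to ρ2.
  [  1  0  0  |  -1 ]
  [  0  1  3  |  12 ]
  [ -1  0  1  |   3 ]
Add ρ1 to ρ3.
  [ 1  0  0  |  -1 ]
  [ 0  1  3  |  12 ]
  [ 0  0  1  |   2 ]
Subtract 3 times ρ3 from ρ2.
  [ 1  0  0  |  -1 ]
  [ 0  1  0  |   6 ]
  [ 0  0  1  |   2 ]
Reading off the last column: x = -1, y = 6, z = 2.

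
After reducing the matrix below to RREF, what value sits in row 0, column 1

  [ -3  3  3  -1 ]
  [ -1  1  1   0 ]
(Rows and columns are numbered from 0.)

r1 -> -1/3·r1
  [  1  -1  -1  1/3 ]
  [ -1   1   1    0 ]
r2 -> r2 + r1
  [ 1  -1  -1  1/3 ]
  [ 0   0   0  1/3 ]
r2 -> 3·r2
  [ 1  -1  -1  1/3 ]
  [ 0   0   0    1 ]
r1 -> r1 − 1/3·r2
  [ 1  -1  -1  0 ]
  [ 0   0   0  1 ]

-1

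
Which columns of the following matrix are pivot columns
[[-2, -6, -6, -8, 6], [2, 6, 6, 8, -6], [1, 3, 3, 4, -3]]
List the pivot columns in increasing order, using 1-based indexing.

r1 ← -1/2·r1
  [ 1  3  3  4  -3 ]
  [ 2  6  6  8  -6 ]
  [ 1  3  3  4  -3 ]
r2 ← r2 − 2·r1
  [ 1  3  3  4  -3 ]
  [ 0  0  0  0   0 ]
  [ 1  3  3  4  -3 ]
r3 ← r3 − r1
  [ 1  3  3  4  -3 ]
  [ 0  0  0  0   0 ]
  [ 0  0  0  0   0 ]
Pivot columns are the columns containing a leading 1.

1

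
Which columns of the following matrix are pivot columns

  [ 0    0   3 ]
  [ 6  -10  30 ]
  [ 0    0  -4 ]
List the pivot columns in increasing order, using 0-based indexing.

0, 2

ρ1 <=> ρ2
  [ 6  -10  30 ]
  [ 0    0   3 ]
  [ 0    0  -4 ]
ρ1 → 1/6·ρ1
  [ 1  -5/3   5 ]
  [ 0     0   3 ]
  [ 0     0  -4 ]
ρ2 → 1/3·ρ2
  [ 1  -5/3   5 ]
  [ 0     0   1 ]
  [ 0     0  -4 ]
ρ3 → ρ3 + 4·ρ2
  [ 1  -5/3  5 ]
  [ 0     0  1 ]
  [ 0     0  0 ]
ρ1 → ρ1 − 5·ρ2
  [ 1  -5/3  0 ]
  [ 0     0  1 ]
  [ 0     0  0 ]
Pivot columns are the columns containing a leading 1.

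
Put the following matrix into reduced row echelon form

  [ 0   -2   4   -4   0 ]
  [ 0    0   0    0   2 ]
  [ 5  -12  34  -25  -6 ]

r1 <=> r3
  [ 5  -12  34  -25  -6 ]
  [ 0    0   0    0   2 ]
  [ 0   -2   4   -4   0 ]
r1 → 1/5·r1
  [ 1  -12/5  34/5  -5  -6/5 ]
  [ 0      0     0   0     2 ]
  [ 0     -2     4  -4     0 ]
r2 <=> r3
  [ 1  -12/5  34/5  -5  -6/5 ]
  [ 0     -2     4  -4     0 ]
  [ 0      0     0   0     2 ]
r2 → -1/2·r2
  [ 1  -12/5  34/5  -5  -6/5 ]
  [ 0      1    -2   2     0 ]
  [ 0      0     0   0     2 ]
r3 → 1/2·r3
  [ 1  -12/5  34/5  -5  -6/5 ]
  [ 0      1    -2   2     0 ]
  [ 0      0     0   0     1 ]
r1 → r1 + 6/5·r3
  [ 1  -12/5  34/5  -5  0 ]
  [ 0      1    -2   2  0 ]
  [ 0      0     0   0  1 ]
r1 → r1 + 12/5·r2
  [ 1  0   2  -1/5  0 ]
  [ 0  1  -2     2  0 ]
  [ 0  0   0     0  1 ]

[[1, 0, 2, -1/5, 0], [0, 1, -2, 2, 0], [0, 0, 0, 0, 1]]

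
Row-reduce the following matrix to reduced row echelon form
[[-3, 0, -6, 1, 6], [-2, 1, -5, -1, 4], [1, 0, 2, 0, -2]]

[[1, 0, 2, 0, -2], [0, 1, -1, 0, 0], [0, 0, 0, 1, 0]]

Multiply ρ1 by -1/3.
  [  1  0   2  -1/3  -2 ]
  [ -2  1  -5    -1   4 ]
  [  1  0   2     0  -2 ]
Add 2 times ρ1 to ρ2.
  [ 1  0   2  -1/3  -2 ]
  [ 0  1  -1  -5/3   0 ]
  [ 1  0   2     0  -2 ]
Subtract ρ1 from ρ3.
  [ 1  0   2  -1/3  -2 ]
  [ 0  1  -1  -5/3   0 ]
  [ 0  0   0   1/3   0 ]
Multiply ρ3 by 3.
  [ 1  0   2  -1/3  -2 ]
  [ 0  1  -1  -5/3   0 ]
  [ 0  0   0     1   0 ]
Add 5/3 times ρ3 to ρ2.
  [ 1  0   2  -1/3  -2 ]
  [ 0  1  -1     0   0 ]
  [ 0  0   0     1   0 ]
Add 1/3 times ρ3 to ρ1.
  [ 1  0   2  0  -2 ]
  [ 0  1  -1  0   0 ]
  [ 0  0   0  1   0 ]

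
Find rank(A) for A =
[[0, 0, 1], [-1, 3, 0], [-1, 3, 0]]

rank = 2

Swap r1 and r2.
  [ -1  3  0 ]
  [  0  0  1 ]
  [ -1  3  0 ]
Multiply r1 by -1.
  [  1  -3  0 ]
  [  0   0  1 ]
  [ -1   3  0 ]
Add r1 to r3.
  [ 1  -3  0 ]
  [ 0   0  1 ]
  [ 0   0  0 ]
The reduced form has 2 nonzero rows.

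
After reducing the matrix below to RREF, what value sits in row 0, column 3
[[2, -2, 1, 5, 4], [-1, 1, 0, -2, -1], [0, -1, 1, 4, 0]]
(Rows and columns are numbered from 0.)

-1

R1 := 1/2·R1
R2 := R2 + R1
R2 <-> R3
R2 := -1·R2
R3 := 2·R3
R2 := R2 + R3
R1 := R1 − 1/2·R3
R1 := R1 + R2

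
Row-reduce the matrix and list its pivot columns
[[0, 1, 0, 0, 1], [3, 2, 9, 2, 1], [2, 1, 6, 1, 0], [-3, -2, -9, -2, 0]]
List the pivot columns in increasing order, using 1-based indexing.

1, 2, 4, 5

Swap R1 and R2.
  [  3   2   9   2  1 ]
  [  0   1   0   0  1 ]
  [  2   1   6   1  0 ]
  [ -3  -2  -9  -2  0 ]
Multiply R1 by 1/3.
  [  1  2/3   3  2/3  1/3 ]
  [  0    1   0    0    1 ]
  [  2    1   6    1    0 ]
  [ -3   -2  -9   -2    0 ]
Subtract 2 times R1 from R3.
  [  1   2/3   3   2/3   1/3 ]
  [  0     1   0     0     1 ]
  [  0  -1/3   0  -1/3  -2/3 ]
  [ -3    -2  -9    -2     0 ]
Add 3 times R1 to R4.
  [ 1   2/3  3   2/3   1/3 ]
  [ 0     1  0     0     1 ]
  [ 0  -1/3  0  -1/3  -2/3 ]
  [ 0     0  0     0     1 ]
Add 1/3 times R2 to R3.
  [ 1  2/3  3   2/3   1/3 ]
  [ 0    1  0     0     1 ]
  [ 0    0  0  -1/3  -1/3 ]
  [ 0    0  0     0     1 ]
Multiply R3 by -3.
  [ 1  2/3  3  2/3  1/3 ]
  [ 0    1  0    0    1 ]
  [ 0    0  0    1    1 ]
  [ 0    0  0    0    1 ]
Subtract R4 from R3.
  [ 1  2/3  3  2/3  1/3 ]
  [ 0    1  0    0    1 ]
  [ 0    0  0    1    0 ]
  [ 0    0  0    0    1 ]
Subtract R4 from R2.
  [ 1  2/3  3  2/3  1/3 ]
  [ 0    1  0    0    0 ]
  [ 0    0  0    1    0 ]
  [ 0    0  0    0    1 ]
Subtract 1/3 times R4 from R1.
  [ 1  2/3  3  2/3  0 ]
  [ 0    1  0    0  0 ]
  [ 0    0  0    1  0 ]
  [ 0    0  0    0  1 ]
Subtract 2/3 times R3 from R1.
  [ 1  2/3  3  0  0 ]
  [ 0    1  0  0  0 ]
  [ 0    0  0  1  0 ]
  [ 0    0  0  0  1 ]
Subtract 2/3 times R2 from R1.
  [ 1  0  3  0  0 ]
  [ 0  1  0  0  0 ]
  [ 0  0  0  1  0 ]
  [ 0  0  0  0  1 ]
Pivot columns are the columns containing a leading 1.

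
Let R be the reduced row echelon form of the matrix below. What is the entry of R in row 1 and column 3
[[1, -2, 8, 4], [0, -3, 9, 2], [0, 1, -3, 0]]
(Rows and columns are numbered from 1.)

R2 → -1/3·R2
  [ 1  -2   8     4 ]
  [ 0   1  -3  -2/3 ]
  [ 0   1  -3     0 ]
R3 → R3 − R2
  [ 1  -2   8     4 ]
  [ 0   1  -3  -2/3 ]
  [ 0   0   0   2/3 ]
R3 → 3/2·R3
  [ 1  -2   8     4 ]
  [ 0   1  -3  -2/3 ]
  [ 0   0   0     1 ]
R2 → R2 + 2/3·R3
  [ 1  -2   8  4 ]
  [ 0   1  -3  0 ]
  [ 0   0   0  1 ]
R1 → R1 − 4·R3
  [ 1  -2   8  0 ]
  [ 0   1  -3  0 ]
  [ 0   0   0  1 ]
R1 → R1 + 2·R2
  [ 1  0   2  0 ]
  [ 0  1  -3  0 ]
  [ 0  0   0  1 ]

2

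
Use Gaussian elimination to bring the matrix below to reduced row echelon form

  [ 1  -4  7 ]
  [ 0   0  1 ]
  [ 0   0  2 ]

[[1, -4, 0], [0, 0, 1], [0, 0, 0]]

R3 → R3 − 2·R2
R1 → R1 − 7·R2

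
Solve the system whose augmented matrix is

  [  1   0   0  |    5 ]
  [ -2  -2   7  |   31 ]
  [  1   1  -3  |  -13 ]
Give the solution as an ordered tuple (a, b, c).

(5, -3, 5)

r2 ← r2 + 2·r1
  [ 1   0   0  |    5 ]
  [ 0  -2   7  |   41 ]
  [ 1   1  -3  |  -13 ]
r3 ← r3 − r1
  [ 1   0   0  |    5 ]
  [ 0  -2   7  |   41 ]
  [ 0   1  -3  |  -18 ]
r2 ← -1/2·r2
  [ 1  0     0  |      5 ]
  [ 0  1  -7/2  |  -41/2 ]
  [ 0  1    -3  |    -18 ]
r3 ← r3 − r2
  [ 1  0     0  |      5 ]
  [ 0  1  -7/2  |  -41/2 ]
  [ 0  0   1/2  |    5/2 ]
r3 ← 2·r3
  [ 1  0     0  |      5 ]
  [ 0  1  -7/2  |  -41/2 ]
  [ 0  0     1  |      5 ]
r2 ← r2 + 7/2·r3
  [ 1  0  0  |   5 ]
  [ 0  1  0  |  -3 ]
  [ 0  0  1  |   5 ]
Reading off the last column: a = 5, b = -3, c = 5.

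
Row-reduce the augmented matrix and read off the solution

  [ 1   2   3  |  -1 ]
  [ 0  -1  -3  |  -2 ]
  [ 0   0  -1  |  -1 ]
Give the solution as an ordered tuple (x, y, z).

(-2, -1, 1)

ρ2 -> -1·ρ2
  [ 1  2   3  |  -1 ]
  [ 0  1   3  |   2 ]
  [ 0  0  -1  |  -1 ]
ρ3 -> -1·ρ3
  [ 1  2  3  |  -1 ]
  [ 0  1  3  |   2 ]
  [ 0  0  1  |   1 ]
ρ2 -> ρ2 − 3·ρ3
  [ 1  2  3  |  -1 ]
  [ 0  1  0  |  -1 ]
  [ 0  0  1  |   1 ]
ρ1 -> ρ1 − 3·ρ3
  [ 1  2  0  |  -4 ]
  [ 0  1  0  |  -1 ]
  [ 0  0  1  |   1 ]
ρ1 -> ρ1 − 2·ρ2
  [ 1  0  0  |  -2 ]
  [ 0  1  0  |  -1 ]
  [ 0  0  1  |   1 ]
Reading off the last column: x = -2, y = -1, z = 1.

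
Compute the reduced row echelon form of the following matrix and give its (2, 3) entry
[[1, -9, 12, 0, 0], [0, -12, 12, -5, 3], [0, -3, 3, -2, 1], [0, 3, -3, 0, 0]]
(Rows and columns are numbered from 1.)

r2 ← -1/12·r2
r3 ← r3 + 3·r2
r4 ← r4 − 3·r2
r3 ← -4/3·r3
r4 ← r4 + 5/4·r3
r4 ← 3·r4
r3 ← r3 + 1/3·r4
r2 ← r2 + 1/4·r4
r2 ← r2 − 5/12·r3
r1 ← r1 + 9·r2

-1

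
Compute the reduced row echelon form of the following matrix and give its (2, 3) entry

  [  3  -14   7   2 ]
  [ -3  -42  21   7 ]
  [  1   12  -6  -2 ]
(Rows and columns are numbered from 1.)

R1 ← 1/3·R1
  [  1  -14/3  7/3  2/3 ]
  [ -3    -42   21    7 ]
  [  1     12   -6   -2 ]
R2 ← R2 + 3·R1
  [ 1  -14/3  7/3  2/3 ]
  [ 0    -56   28    9 ]
  [ 1     12   -6   -2 ]
R3 ← R3 − R1
  [ 1  -14/3    7/3   2/3 ]
  [ 0    -56     28     9 ]
  [ 0   50/3  -25/3  -8/3 ]
R2 ← -1/56·R2
  [ 1  -14/3    7/3    2/3 ]
  [ 0      1   -1/2  -9/56 ]
  [ 0   50/3  -25/3   -8/3 ]
R3 ← R3 − 50/3·R2
  [ 1  -14/3   7/3    2/3 ]
  [ 0      1  -1/2  -9/56 ]
  [ 0      0     0   1/84 ]
R3 ← 84·R3
  [ 1  -14/3   7/3    2/3 ]
  [ 0      1  -1/2  -9/56 ]
  [ 0      0     0      1 ]
R2 ← R2 + 9/56·R3
  [ 1  -14/3   7/3  2/3 ]
  [ 0      1  -1/2    0 ]
  [ 0      0     0    1 ]
R1 ← R1 − 2/3·R3
  [ 1  -14/3   7/3  0 ]
  [ 0      1  -1/2  0 ]
  [ 0      0     0  1 ]
R1 ← R1 + 14/3·R2
  [ 1  0     0  0 ]
  [ 0  1  -1/2  0 ]
  [ 0  0     0  1 ]

-1/2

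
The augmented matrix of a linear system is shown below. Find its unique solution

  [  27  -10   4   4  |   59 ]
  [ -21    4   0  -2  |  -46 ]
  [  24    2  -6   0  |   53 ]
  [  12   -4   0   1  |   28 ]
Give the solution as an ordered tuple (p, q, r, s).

(4/3, -3/2, -4, 6)

Multiply r1 by 1/27.
Add 21 times r1 to r2.
Subtract 24 times r1 from r3.
Subtract 12 times r1 from r4.
Multiply r2 by -9/34.
Subtract 98/9 times r2 from r3.
Subtract 4/9 times r2 from r4.
Multiply r3 by -17/10.
Add 24/17 times r3 to r4.
Multiply r4 by 5.
Subtract 3/5 times r4 from r3.
Add 5/17 times r4 to r2.
Subtract 4/27 times r4 from r1.
Add 14/17 times r3 to r2.
Subtract 4/27 times r3 from r1.
Add 10/27 times r2 to r1.
Reading off the last column: p = 4/3, q = -3/2, r = -4, s = 6.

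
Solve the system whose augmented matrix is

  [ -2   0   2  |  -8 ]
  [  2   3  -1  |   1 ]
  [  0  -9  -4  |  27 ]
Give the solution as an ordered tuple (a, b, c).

R1 → -1/2·R1
  [ 1   0  -1  |   4 ]
  [ 2   3  -1  |   1 ]
  [ 0  -9  -4  |  27 ]
R2 → R2 − 2·R1
  [ 1   0  -1  |   4 ]
  [ 0   3   1  |  -7 ]
  [ 0  -9  -4  |  27 ]
R2 → 1/3·R2
  [ 1   0   -1  |     4 ]
  [ 0   1  1/3  |  -7/3 ]
  [ 0  -9   -4  |    27 ]
R3 → R3 + 9·R2
  [ 1  0   -1  |     4 ]
  [ 0  1  1/3  |  -7/3 ]
  [ 0  0   -1  |     6 ]
R3 → -1·R3
  [ 1  0   -1  |     4 ]
  [ 0  1  1/3  |  -7/3 ]
  [ 0  0    1  |    -6 ]
R2 → R2 − 1/3·R3
  [ 1  0  -1  |     4 ]
  [ 0  1   0  |  -1/3 ]
  [ 0  0   1  |    -6 ]
R1 → R1 + R3
  [ 1  0  0  |    -2 ]
  [ 0  1  0  |  -1/3 ]
  [ 0  0  1  |    -6 ]
Reading off the last column: a = -2, b = -1/3, c = -6.

(-2, -1/3, -6)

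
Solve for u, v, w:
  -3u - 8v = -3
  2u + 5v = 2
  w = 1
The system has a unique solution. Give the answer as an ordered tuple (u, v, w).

Form the augmented matrix and row-reduce:
  [ -3  -8  0  |  -3 ]
  [  2   5  0  |   2 ]
  [  0   0  1  |   1 ]
R1 → -1/3·R1
R2 → R2 − 2·R1
R2 → -3·R2
R1 → R1 − 8/3·R2
Reading off the last column: u = 1, v = 0, w = 1.

(1, 0, 1)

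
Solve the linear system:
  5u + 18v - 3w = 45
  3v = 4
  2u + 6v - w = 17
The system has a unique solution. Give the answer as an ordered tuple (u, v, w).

Form the augmented matrix and row-reduce:
  [ 5  18  -3  |  45 ]
  [ 0   3   0  |   4 ]
  [ 2   6  -1  |  17 ]
R1 → 1/5·R1
  [ 1  18/5  -3/5  |   9 ]
  [ 0     3     0  |   4 ]
  [ 2     6    -1  |  17 ]
R3 → R3 − 2·R1
  [ 1  18/5  -3/5  |   9 ]
  [ 0     3     0  |   4 ]
  [ 0  -6/5   1/5  |  -1 ]
R2 → 1/3·R2
  [ 1  18/5  -3/5  |    9 ]
  [ 0     1     0  |  4/3 ]
  [ 0  -6/5   1/5  |   -1 ]
R3 → R3 + 6/5·R2
  [ 1  18/5  -3/5  |    9 ]
  [ 0     1     0  |  4/3 ]
  [ 0     0   1/5  |  3/5 ]
R3 → 5·R3
  [ 1  18/5  -3/5  |    9 ]
  [ 0     1     0  |  4/3 ]
  [ 0     0     1  |    3 ]
R1 → R1 + 3/5·R3
  [ 1  18/5  0  |  54/5 ]
  [ 0     1  0  |   4/3 ]
  [ 0     0  1  |     3 ]
R1 → R1 − 18/5·R2
  [ 1  0  0  |    6 ]
  [ 0  1  0  |  4/3 ]
  [ 0  0  1  |    3 ]
Reading off the last column: u = 6, v = 4/3, w = 3.

(6, 4/3, 3)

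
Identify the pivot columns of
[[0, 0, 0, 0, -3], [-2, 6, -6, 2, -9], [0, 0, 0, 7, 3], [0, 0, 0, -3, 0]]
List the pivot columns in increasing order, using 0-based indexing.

R1 <=> R2
  [ -2  6  -6   2  -9 ]
  [  0  0   0   0  -3 ]
  [  0  0   0   7   3 ]
  [  0  0   0  -3   0 ]
R1 → -1/2·R1
  [ 1  -3  3  -1  9/2 ]
  [ 0   0  0   0   -3 ]
  [ 0   0  0   7    3 ]
  [ 0   0  0  -3    0 ]
R2 <=> R3
  [ 1  -3  3  -1  9/2 ]
  [ 0   0  0   7    3 ]
  [ 0   0  0   0   -3 ]
  [ 0   0  0  -3    0 ]
R2 → 1/7·R2
  [ 1  -3  3  -1  9/2 ]
  [ 0   0  0   1  3/7 ]
  [ 0   0  0   0   -3 ]
  [ 0   0  0  -3    0 ]
R4 → R4 + 3·R2
  [ 1  -3  3  -1  9/2 ]
  [ 0   0  0   1  3/7 ]
  [ 0   0  0   0   -3 ]
  [ 0   0  0   0  9/7 ]
R3 → -1/3·R3
  [ 1  -3  3  -1  9/2 ]
  [ 0   0  0   1  3/7 ]
  [ 0   0  0   0    1 ]
  [ 0   0  0   0  9/7 ]
R4 → R4 − 9/7·R3
  [ 1  -3  3  -1  9/2 ]
  [ 0   0  0   1  3/7 ]
  [ 0   0  0   0    1 ]
  [ 0   0  0   0    0 ]
R2 → R2 − 3/7·R3
  [ 1  -3  3  -1  9/2 ]
  [ 0   0  0   1    0 ]
  [ 0   0  0   0    1 ]
  [ 0   0  0   0    0 ]
R1 → R1 − 9/2·R3
  [ 1  -3  3  -1  0 ]
  [ 0   0  0   1  0 ]
  [ 0   0  0   0  1 ]
  [ 0   0  0   0  0 ]
R1 → R1 + R2
  [ 1  -3  3  0  0 ]
  [ 0   0  0  1  0 ]
  [ 0   0  0  0  1 ]
  [ 0   0  0  0  0 ]
Pivot columns are the columns containing a leading 1.

0, 3, 4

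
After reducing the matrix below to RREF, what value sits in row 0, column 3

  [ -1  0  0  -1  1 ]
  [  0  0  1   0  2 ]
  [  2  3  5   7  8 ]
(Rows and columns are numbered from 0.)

1

Multiply R1 by -1.
  [ 1  0  0  1  -1 ]
  [ 0  0  1  0   2 ]
  [ 2  3  5  7   8 ]
Subtract 2 times R1 from R3.
  [ 1  0  0  1  -1 ]
  [ 0  0  1  0   2 ]
  [ 0  3  5  5  10 ]
Swap R2 and R3.
  [ 1  0  0  1  -1 ]
  [ 0  3  5  5  10 ]
  [ 0  0  1  0   2 ]
Multiply R2 by 1/3.
  [ 1  0    0    1    -1 ]
  [ 0  1  5/3  5/3  10/3 ]
  [ 0  0    1    0     2 ]
Subtract 5/3 times R3 from R2.
  [ 1  0  0    1  -1 ]
  [ 0  1  0  5/3   0 ]
  [ 0  0  1    0   2 ]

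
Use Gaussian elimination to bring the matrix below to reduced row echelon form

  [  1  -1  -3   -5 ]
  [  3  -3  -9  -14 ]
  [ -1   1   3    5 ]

ρ2 → ρ2 − 3·ρ1
  [  1  -1  -3  -5 ]
  [  0   0   0   1 ]
  [ -1   1   3   5 ]
ρ3 → ρ3 + ρ1
  [ 1  -1  -3  -5 ]
  [ 0   0   0   1 ]
  [ 0   0   0   0 ]
ρ1 → ρ1 + 5·ρ2
  [ 1  -1  -3  0 ]
  [ 0   0   0  1 ]
  [ 0   0   0  0 ]

[[1, -1, -3, 0], [0, 0, 0, 1], [0, 0, 0, 0]]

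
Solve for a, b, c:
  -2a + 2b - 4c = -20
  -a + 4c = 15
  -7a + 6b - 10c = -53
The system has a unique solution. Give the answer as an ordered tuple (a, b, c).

Form the augmented matrix and row-reduce:
  [ -2  2   -4  |  -20 ]
  [ -1  0    4  |   15 ]
  [ -7  6  -10  |  -53 ]
ρ1 ← -1/2·ρ1
  [  1  -1    2  |   10 ]
  [ -1   0    4  |   15 ]
  [ -7   6  -10  |  -53 ]
ρ2 ← ρ2 + ρ1
  [  1  -1    2  |   10 ]
  [  0  -1    6  |   25 ]
  [ -7   6  -10  |  -53 ]
ρ3 ← ρ3 + 7·ρ1
  [ 1  -1  2  |  10 ]
  [ 0  -1  6  |  25 ]
  [ 0  -1  4  |  17 ]
ρ2 ← -1·ρ2
  [ 1  -1   2  |   10 ]
  [ 0   1  -6  |  -25 ]
  [ 0  -1   4  |   17 ]
ρ3 ← ρ3 + ρ2
  [ 1  -1   2  |   10 ]
  [ 0   1  -6  |  -25 ]
  [ 0   0  -2  |   -8 ]
ρ3 ← -1/2·ρ3
  [ 1  -1   2  |   10 ]
  [ 0   1  -6  |  -25 ]
  [ 0   0   1  |    4 ]
ρ2 ← ρ2 + 6·ρ3
  [ 1  -1  2  |  10 ]
  [ 0   1  0  |  -1 ]
  [ 0   0  1  |   4 ]
ρ1 ← ρ1 − 2·ρ3
  [ 1  -1  0  |   2 ]
  [ 0   1  0  |  -1 ]
  [ 0   0  1  |   4 ]
ρ1 ← ρ1 + ρ2
  [ 1  0  0  |   1 ]
  [ 0  1  0  |  -1 ]
  [ 0  0  1  |   4 ]
Reading off the last column: a = 1, b = -1, c = 4.

(1, -1, 4)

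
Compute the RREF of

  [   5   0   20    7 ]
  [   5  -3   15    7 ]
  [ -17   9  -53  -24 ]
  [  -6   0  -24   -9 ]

R1 → 1/5·R1
R2 → R2 − 5·R1
R3 → R3 + 17·R1
R4 → R4 + 6·R1
R2 → -1/3·R2
R3 → R3 − 9·R2
R3 → -5·R3
R4 → R4 + 3/5·R3
R1 → R1 − 7/5·R3

[[1, 0, 4, 0], [0, 1, 5/3, 0], [0, 0, 0, 1], [0, 0, 0, 0]]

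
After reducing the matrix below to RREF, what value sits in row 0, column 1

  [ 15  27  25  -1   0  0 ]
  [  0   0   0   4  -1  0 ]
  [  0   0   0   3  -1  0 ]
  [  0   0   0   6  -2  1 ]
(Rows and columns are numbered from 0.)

ρ1 := 1/15·ρ1
  [ 1  9/5  5/3  -1/15   0  0 ]
  [ 0    0    0      4  -1  0 ]
  [ 0    0    0      3  -1  0 ]
  [ 0    0    0      6  -2  1 ]
ρ2 := 1/4·ρ2
  [ 1  9/5  5/3  -1/15     0  0 ]
  [ 0    0    0      1  -1/4  0 ]
  [ 0    0    0      3    -1  0 ]
  [ 0    0    0      6    -2  1 ]
ρ3 := ρ3 − 3·ρ2
  [ 1  9/5  5/3  -1/15     0  0 ]
  [ 0    0    0      1  -1/4  0 ]
  [ 0    0    0      0  -1/4  0 ]
  [ 0    0    0      6    -2  1 ]
ρ4 := ρ4 − 6·ρ2
  [ 1  9/5  5/3  -1/15     0  0 ]
  [ 0    0    0      1  -1/4  0 ]
  [ 0    0    0      0  -1/4  0 ]
  [ 0    0    0      0  -1/2  1 ]
ρ3 := -4·ρ3
  [ 1  9/5  5/3  -1/15     0  0 ]
  [ 0    0    0      1  -1/4  0 ]
  [ 0    0    0      0     1  0 ]
  [ 0    0    0      0  -1/2  1 ]
ρ4 := ρ4 + 1/2·ρ3
  [ 1  9/5  5/3  -1/15     0  0 ]
  [ 0    0    0      1  -1/4  0 ]
  [ 0    0    0      0     1  0 ]
  [ 0    0    0      0     0  1 ]
ρ2 := ρ2 + 1/4·ρ3
  [ 1  9/5  5/3  -1/15  0  0 ]
  [ 0    0    0      1  0  0 ]
  [ 0    0    0      0  1  0 ]
  [ 0    0    0      0  0  1 ]
ρ1 := ρ1 + 1/15·ρ2
  [ 1  9/5  5/3  0  0  0 ]
  [ 0    0    0  1  0  0 ]
  [ 0    0    0  0  1  0 ]
  [ 0    0    0  0  0  1 ]

9/5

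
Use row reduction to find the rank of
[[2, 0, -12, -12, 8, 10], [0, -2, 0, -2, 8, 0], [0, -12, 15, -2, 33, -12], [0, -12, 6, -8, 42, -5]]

r1 -> 1/2·r1
  [ 1    0  -6  -6   4    5 ]
  [ 0   -2   0  -2   8    0 ]
  [ 0  -12  15  -2  33  -12 ]
  [ 0  -12   6  -8  42   -5 ]
r2 -> -1/2·r2
  [ 1    0  -6  -6   4    5 ]
  [ 0    1   0   1  -4    0 ]
  [ 0  -12  15  -2  33  -12 ]
  [ 0  -12   6  -8  42   -5 ]
r3 -> r3 + 12·r2
  [ 1    0  -6  -6    4    5 ]
  [ 0    1   0   1   -4    0 ]
  [ 0    0  15  10  -15  -12 ]
  [ 0  -12   6  -8   42   -5 ]
r4 -> r4 + 12·r2
  [ 1  0  -6  -6    4    5 ]
  [ 0  1   0   1   -4    0 ]
  [ 0  0  15  10  -15  -12 ]
  [ 0  0   6   4   -6   -5 ]
r3 -> 1/15·r3
  [ 1  0  -6   -6   4     5 ]
  [ 0  1   0    1  -4     0 ]
  [ 0  0   1  2/3  -1  -4/5 ]
  [ 0  0   6    4  -6    -5 ]
r4 -> r4 − 6·r3
  [ 1  0  -6   -6   4     5 ]
  [ 0  1   0    1  -4     0 ]
  [ 0  0   1  2/3  -1  -4/5 ]
  [ 0  0   0    0   0  -1/5 ]
r4 -> -5·r4
  [ 1  0  -6   -6   4     5 ]
  [ 0  1   0    1  -4     0 ]
  [ 0  0   1  2/3  -1  -4/5 ]
  [ 0  0   0    0   0     1 ]
r3 -> r3 + 4/5·r4
  [ 1  0  -6   -6   4  5 ]
  [ 0  1   0    1  -4  0 ]
  [ 0  0   1  2/3  -1  0 ]
  [ 0  0   0    0   0  1 ]
r1 -> r1 − 5·r4
  [ 1  0  -6   -6   4  0 ]
  [ 0  1   0    1  -4  0 ]
  [ 0  0   1  2/3  -1  0 ]
  [ 0  0   0    0   0  1 ]
r1 -> r1 + 6·r3
  [ 1  0  0   -2  -2  0 ]
  [ 0  1  0    1  -4  0 ]
  [ 0  0  1  2/3  -1  0 ]
  [ 0  0  0    0   0  1 ]
The reduced form has 4 nonzero rows.

rank = 4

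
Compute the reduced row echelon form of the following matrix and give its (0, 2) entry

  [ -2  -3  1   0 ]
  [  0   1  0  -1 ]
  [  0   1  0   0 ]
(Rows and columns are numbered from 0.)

-1/2

R1 -> -1/2·R1
  [ 1  3/2  -1/2   0 ]
  [ 0    1     0  -1 ]
  [ 0    1     0   0 ]
R3 -> R3 − R2
  [ 1  3/2  -1/2   0 ]
  [ 0    1     0  -1 ]
  [ 0    0     0   1 ]
R2 -> R2 + R3
  [ 1  3/2  -1/2  0 ]
  [ 0    1     0  0 ]
  [ 0    0     0  1 ]
R1 -> R1 − 3/2·R2
  [ 1  0  -1/2  0 ]
  [ 0  1     0  0 ]
  [ 0  0     0  1 ]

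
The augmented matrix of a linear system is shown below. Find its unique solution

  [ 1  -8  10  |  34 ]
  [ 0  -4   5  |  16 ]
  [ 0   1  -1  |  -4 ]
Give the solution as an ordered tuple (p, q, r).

(2, -4, 0)

ρ2 → -1/4·ρ2
  [ 1  -8    10  |  34 ]
  [ 0   1  -5/4  |  -4 ]
  [ 0   1    -1  |  -4 ]
ρ3 → ρ3 − ρ2
  [ 1  -8    10  |  34 ]
  [ 0   1  -5/4  |  -4 ]
  [ 0   0   1/4  |   0 ]
ρ3 → 4·ρ3
  [ 1  -8    10  |  34 ]
  [ 0   1  -5/4  |  -4 ]
  [ 0   0     1  |   0 ]
ρ2 → ρ2 + 5/4·ρ3
  [ 1  -8  10  |  34 ]
  [ 0   1   0  |  -4 ]
  [ 0   0   1  |   0 ]
ρ1 → ρ1 − 10·ρ3
  [ 1  -8  0  |  34 ]
  [ 0   1  0  |  -4 ]
  [ 0   0  1  |   0 ]
ρ1 → ρ1 + 8·ρ2
  [ 1  0  0  |   2 ]
  [ 0  1  0  |  -4 ]
  [ 0  0  1  |   0 ]
Reading off the last column: p = 2, q = -4, r = 0.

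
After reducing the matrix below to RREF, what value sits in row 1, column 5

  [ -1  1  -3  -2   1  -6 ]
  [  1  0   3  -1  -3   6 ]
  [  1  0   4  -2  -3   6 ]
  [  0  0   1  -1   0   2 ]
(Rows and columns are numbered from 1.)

Multiply R1 by -1.
  [ 1  -1  3   2  -1  6 ]
  [ 1   0  3  -1  -3  6 ]
  [ 1   0  4  -2  -3  6 ]
  [ 0   0  1  -1   0  2 ]
Subtract R1 from R2.
  [ 1  -1  3   2  -1  6 ]
  [ 0   1  0  -3  -2  0 ]
  [ 1   0  4  -2  -3  6 ]
  [ 0   0  1  -1   0  2 ]
Subtract R1 from R3.
  [ 1  -1  3   2  -1  6 ]
  [ 0   1  0  -3  -2  0 ]
  [ 0   1  1  -4  -2  0 ]
  [ 0   0  1  -1   0  2 ]
Subtract R2 from R3.
  [ 1  -1  3   2  -1  6 ]
  [ 0   1  0  -3  -2  0 ]
  [ 0   0  1  -1   0  0 ]
  [ 0   0  1  -1   0  2 ]
Subtract R3 from R4.
  [ 1  -1  3   2  -1  6 ]
  [ 0   1  0  -3  -2  0 ]
  [ 0   0  1  -1   0  0 ]
  [ 0   0  0   0   0  2 ]
Multiply R4 by 1/2.
  [ 1  -1  3   2  -1  6 ]
  [ 0   1  0  -3  -2  0 ]
  [ 0   0  1  -1   0  0 ]
  [ 0   0  0   0   0  1 ]
Subtract 6 times R4 from R1.
  [ 1  -1  3   2  -1  0 ]
  [ 0   1  0  -3  -2  0 ]
  [ 0   0  1  -1   0  0 ]
  [ 0   0  0   0   0  1 ]
Subtract 3 times R3 from R1.
  [ 1  -1  0   5  -1  0 ]
  [ 0   1  0  -3  -2  0 ]
  [ 0   0  1  -1   0  0 ]
  [ 0   0  0   0   0  1 ]
Add R2 to R1.
  [ 1  0  0   2  -3  0 ]
  [ 0  1  0  -3  -2  0 ]
  [ 0  0  1  -1   0  0 ]
  [ 0  0  0   0   0  1 ]

-3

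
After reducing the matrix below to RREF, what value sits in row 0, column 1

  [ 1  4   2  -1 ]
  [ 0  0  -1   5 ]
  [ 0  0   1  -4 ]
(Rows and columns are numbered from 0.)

4

R2 ← -1·R2
R3 ← R3 − R2
R2 ← R2 + 5·R3
R1 ← R1 + R3
R1 ← R1 − 2·R2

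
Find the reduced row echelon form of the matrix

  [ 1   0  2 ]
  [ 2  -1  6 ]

[[1, 0, 2], [0, 1, -2]]

Subtract 2 times ρ1 from ρ2.
  [ 1   0  2 ]
  [ 0  -1  2 ]
Multiply ρ2 by -1.
  [ 1  0   2 ]
  [ 0  1  -2 ]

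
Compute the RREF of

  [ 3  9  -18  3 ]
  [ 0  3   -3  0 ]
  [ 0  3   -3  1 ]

[[1, 0, -3, 0], [0, 1, -1, 0], [0, 0, 0, 1]]

Multiply R1 by 1/3.
Multiply R2 by 1/3.
Subtract 3 times R2 from R3.
Subtract R3 from R1.
Subtract 3 times R2 from R1.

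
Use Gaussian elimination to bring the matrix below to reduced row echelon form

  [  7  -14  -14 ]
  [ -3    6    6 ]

r1 := 1/7·r1
  [  1  -2  -2 ]
  [ -3   6   6 ]
r2 := r2 + 3·r1
  [ 1  -2  -2 ]
  [ 0   0   0 ]

[[1, -2, -2], [0, 0, 0]]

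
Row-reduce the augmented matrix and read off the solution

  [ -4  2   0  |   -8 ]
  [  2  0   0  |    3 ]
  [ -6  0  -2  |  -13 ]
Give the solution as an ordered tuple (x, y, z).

(3/2, -1, 2)

Multiply r1 by -1/4.
  [  1  -1/2   0  |    2 ]
  [  2     0   0  |    3 ]
  [ -6     0  -2  |  -13 ]
Subtract 2 times r1 from r2.
  [  1  -1/2   0  |    2 ]
  [  0     1   0  |   -1 ]
  [ -6     0  -2  |  -13 ]
Add 6 times r1 to r3.
  [ 1  -1/2   0  |   2 ]
  [ 0     1   0  |  -1 ]
  [ 0    -3  -2  |  -1 ]
Add 3 times r2 to r3.
  [ 1  -1/2   0  |   2 ]
  [ 0     1   0  |  -1 ]
  [ 0     0  -2  |  -4 ]
Multiply r3 by -1/2.
  [ 1  -1/2  0  |   2 ]
  [ 0     1  0  |  -1 ]
  [ 0     0  1  |   2 ]
Add 1/2 times r2 to r1.
  [ 1  0  0  |  3/2 ]
  [ 0  1  0  |   -1 ]
  [ 0  0  1  |    2 ]
Reading off the last column: x = 3/2, y = -1, z = 2.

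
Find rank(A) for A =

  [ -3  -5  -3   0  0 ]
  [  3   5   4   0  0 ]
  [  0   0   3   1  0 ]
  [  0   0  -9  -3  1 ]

rank = 4

R1 → -1/3·R1
  [ 1  5/3   1   0  0 ]
  [ 3    5   4   0  0 ]
  [ 0    0   3   1  0 ]
  [ 0    0  -9  -3  1 ]
R2 → R2 − 3·R1
  [ 1  5/3   1   0  0 ]
  [ 0    0   1   0  0 ]
  [ 0    0   3   1  0 ]
  [ 0    0  -9  -3  1 ]
R3 → R3 − 3·R2
  [ 1  5/3   1   0  0 ]
  [ 0    0   1   0  0 ]
  [ 0    0   0   1  0 ]
  [ 0    0  -9  -3  1 ]
R4 → R4 + 9·R2
  [ 1  5/3  1   0  0 ]
  [ 0    0  1   0  0 ]
  [ 0    0  0   1  0 ]
  [ 0    0  0  -3  1 ]
R4 → R4 + 3·R3
  [ 1  5/3  1  0  0 ]
  [ 0    0  1  0  0 ]
  [ 0    0  0  1  0 ]
  [ 0    0  0  0  1 ]
R1 → R1 − R2
  [ 1  5/3  0  0  0 ]
  [ 0    0  1  0  0 ]
  [ 0    0  0  1  0 ]
  [ 0    0  0  0  1 ]
The reduced form has 4 nonzero rows.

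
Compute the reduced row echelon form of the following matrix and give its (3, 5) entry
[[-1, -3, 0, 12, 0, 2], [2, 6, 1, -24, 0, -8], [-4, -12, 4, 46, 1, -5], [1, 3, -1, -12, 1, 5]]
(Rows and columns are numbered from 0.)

3

R1 -> -1·R1
R2 -> R2 − 2·R1
R3 -> R3 + 4·R1
R4 -> R4 − R1
R3 -> R3 − 4·R2
R4 -> R4 + R2
R3 -> -1/2·R3
R3 -> R3 + 1/2·R4
R1 -> R1 + 12·R3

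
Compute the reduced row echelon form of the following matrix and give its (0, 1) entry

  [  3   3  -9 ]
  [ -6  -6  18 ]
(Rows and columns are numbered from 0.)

1

R1 := 1/3·R1
  [  1   1  -3 ]
  [ -6  -6  18 ]
R2 := R2 + 6·R1
  [ 1  1  -3 ]
  [ 0  0   0 ]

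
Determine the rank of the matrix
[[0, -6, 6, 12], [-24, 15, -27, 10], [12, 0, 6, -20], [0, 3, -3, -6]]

rank = 2

r1 <=> r2
  [ -24  15  -27   10 ]
  [   0  -6    6   12 ]
  [  12   0    6  -20 ]
  [   0   3   -3   -6 ]
r1 → -1/24·r1
  [  1  -5/8  9/8  -5/12 ]
  [  0    -6    6     12 ]
  [ 12     0    6    -20 ]
  [  0     3   -3     -6 ]
r3 → r3 − 12·r1
  [ 1  -5/8    9/8  -5/12 ]
  [ 0    -6      6     12 ]
  [ 0  15/2  -15/2    -15 ]
  [ 0     3     -3     -6 ]
r2 → -1/6·r2
  [ 1  -5/8    9/8  -5/12 ]
  [ 0     1     -1     -2 ]
  [ 0  15/2  -15/2    -15 ]
  [ 0     3     -3     -6 ]
r3 → r3 − 15/2·r2
  [ 1  -5/8  9/8  -5/12 ]
  [ 0     1   -1     -2 ]
  [ 0     0    0      0 ]
  [ 0     3   -3     -6 ]
r4 → r4 − 3·r2
  [ 1  -5/8  9/8  -5/12 ]
  [ 0     1   -1     -2 ]
  [ 0     0    0      0 ]
  [ 0     0    0      0 ]
r1 → r1 + 5/8·r2
  [ 1  0  1/2  -5/3 ]
  [ 0  1   -1    -2 ]
  [ 0  0    0     0 ]
  [ 0  0    0     0 ]
The reduced form has 2 nonzero rows.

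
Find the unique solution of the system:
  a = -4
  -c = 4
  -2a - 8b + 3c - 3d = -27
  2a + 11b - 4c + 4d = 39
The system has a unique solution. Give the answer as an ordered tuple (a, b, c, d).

Form the augmented matrix and row-reduce:
  [  1   0   0   0  |   -4 ]
  [  0   0  -1   0  |    4 ]
  [ -2  -8   3  -3  |  -27 ]
  [  2  11  -4   4  |   39 ]
R3 := R3 + 2·R1
R4 := R4 − 2·R1
R2 <=> R3
R2 := -1/8·R2
R4 := R4 − 11·R2
R3 := -1·R3
R4 := R4 − 1/8·R3
R4 := -8·R4
R2 := R2 − 3/8·R4
R2 := R2 + 3/8·R3
Reading off the last column: a = -4, b = 1, c = -4, d = 5.

(-4, 1, -4, 5)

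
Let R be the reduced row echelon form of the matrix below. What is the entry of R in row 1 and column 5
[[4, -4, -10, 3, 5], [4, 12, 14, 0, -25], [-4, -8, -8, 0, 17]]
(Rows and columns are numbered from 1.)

-1/4

R1 -> 1/4·R1
  [  1  -1  -5/2  3/4  5/4 ]
  [  4  12    14    0  -25 ]
  [ -4  -8    -8    0   17 ]
R2 -> R2 − 4·R1
  [  1  -1  -5/2  3/4  5/4 ]
  [  0  16    24   -3  -30 ]
  [ -4  -8    -8    0   17 ]
R3 -> R3 + 4·R1
  [ 1   -1  -5/2  3/4  5/4 ]
  [ 0   16    24   -3  -30 ]
  [ 0  -12   -18    3   22 ]
R2 -> 1/16·R2
  [ 1   -1  -5/2    3/4    5/4 ]
  [ 0    1   3/2  -3/16  -15/8 ]
  [ 0  -12   -18      3     22 ]
R3 -> R3 + 12·R2
  [ 1  -1  -5/2    3/4    5/4 ]
  [ 0   1   3/2  -3/16  -15/8 ]
  [ 0   0     0    3/4   -1/2 ]
R3 -> 4/3·R3
  [ 1  -1  -5/2    3/4    5/4 ]
  [ 0   1   3/2  -3/16  -15/8 ]
  [ 0   0     0      1   -2/3 ]
R2 -> R2 + 3/16·R3
  [ 1  -1  -5/2  3/4   5/4 ]
  [ 0   1   3/2    0    -2 ]
  [ 0   0     0    1  -2/3 ]
R1 -> R1 − 3/4·R3
  [ 1  -1  -5/2  0   7/4 ]
  [ 0   1   3/2  0    -2 ]
  [ 0   0     0  1  -2/3 ]
R1 -> R1 + R2
  [ 1  0   -1  0  -1/4 ]
  [ 0  1  3/2  0    -2 ]
  [ 0  0    0  1  -2/3 ]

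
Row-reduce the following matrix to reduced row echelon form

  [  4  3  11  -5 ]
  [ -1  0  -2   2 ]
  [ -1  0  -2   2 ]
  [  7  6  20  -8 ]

[[1, 0, 2, -2], [0, 1, 1, 1], [0, 0, 0, 0], [0, 0, 0, 0]]

Multiply r1 by 1/4.
  [  1  3/4  11/4  -5/4 ]
  [ -1    0    -2     2 ]
  [ -1    0    -2     2 ]
  [  7    6    20    -8 ]
Add r1 to r2.
  [  1  3/4  11/4  -5/4 ]
  [  0  3/4   3/4   3/4 ]
  [ -1    0    -2     2 ]
  [  7    6    20    -8 ]
Add r1 to r3.
  [ 1  3/4  11/4  -5/4 ]
  [ 0  3/4   3/4   3/4 ]
  [ 0  3/4   3/4   3/4 ]
  [ 7    6    20    -8 ]
Subtract 7 times r1 from r4.
  [ 1  3/4  11/4  -5/4 ]
  [ 0  3/4   3/4   3/4 ]
  [ 0  3/4   3/4   3/4 ]
  [ 0  3/4   3/4   3/4 ]
Multiply r2 by 4/3.
  [ 1  3/4  11/4  -5/4 ]
  [ 0    1     1     1 ]
  [ 0  3/4   3/4   3/4 ]
  [ 0  3/4   3/4   3/4 ]
Subtract 3/4 times r2 from r3.
  [ 1  3/4  11/4  -5/4 ]
  [ 0    1     1     1 ]
  [ 0    0     0     0 ]
  [ 0  3/4   3/4   3/4 ]
Subtract 3/4 times r2 from r4.
  [ 1  3/4  11/4  -5/4 ]
  [ 0    1     1     1 ]
  [ 0    0     0     0 ]
  [ 0    0     0     0 ]
Subtract 3/4 times r2 from r1.
  [ 1  0  2  -2 ]
  [ 0  1  1   1 ]
  [ 0  0  0   0 ]
  [ 0  0  0   0 ]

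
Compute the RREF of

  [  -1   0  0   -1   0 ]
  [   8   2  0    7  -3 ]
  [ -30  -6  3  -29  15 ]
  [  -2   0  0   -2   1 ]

[[1, 0, 0, 1, 0], [0, 1, 0, -1/2, 0], [0, 0, 1, -2/3, 0], [0, 0, 0, 0, 1]]

r1 ← -1·r1
  [   1   0  0    1   0 ]
  [   8   2  0    7  -3 ]
  [ -30  -6  3  -29  15 ]
  [  -2   0  0   -2   1 ]
r2 ← r2 − 8·r1
  [   1   0  0    1   0 ]
  [   0   2  0   -1  -3 ]
  [ -30  -6  3  -29  15 ]
  [  -2   0  0   -2   1 ]
r3 ← r3 + 30·r1
  [  1   0  0   1   0 ]
  [  0   2  0  -1  -3 ]
  [  0  -6  3   1  15 ]
  [ -2   0  0  -2   1 ]
r4 ← r4 + 2·r1
  [ 1   0  0   1   0 ]
  [ 0   2  0  -1  -3 ]
  [ 0  -6  3   1  15 ]
  [ 0   0  0   0   1 ]
r2 ← 1/2·r2
  [ 1   0  0     1     0 ]
  [ 0   1  0  -1/2  -3/2 ]
  [ 0  -6  3     1    15 ]
  [ 0   0  0     0     1 ]
r3 ← r3 + 6·r2
  [ 1  0  0     1     0 ]
  [ 0  1  0  -1/2  -3/2 ]
  [ 0  0  3    -2     6 ]
  [ 0  0  0     0     1 ]
r3 ← 1/3·r3
  [ 1  0  0     1     0 ]
  [ 0  1  0  -1/2  -3/2 ]
  [ 0  0  1  -2/3     2 ]
  [ 0  0  0     0     1 ]
r3 ← r3 − 2·r4
  [ 1  0  0     1     0 ]
  [ 0  1  0  -1/2  -3/2 ]
  [ 0  0  1  -2/3     0 ]
  [ 0  0  0     0     1 ]
r2 ← r2 + 3/2·r4
  [ 1  0  0     1  0 ]
  [ 0  1  0  -1/2  0 ]
  [ 0  0  1  -2/3  0 ]
  [ 0  0  0     0  1 ]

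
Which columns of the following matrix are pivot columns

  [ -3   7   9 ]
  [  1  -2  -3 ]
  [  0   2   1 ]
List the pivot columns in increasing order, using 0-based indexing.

Multiply r1 by -1/3.
  [ 1  -7/3  -3 ]
  [ 1    -2  -3 ]
  [ 0     2   1 ]
Subtract r1 from r2.
  [ 1  -7/3  -3 ]
  [ 0   1/3   0 ]
  [ 0     2   1 ]
Multiply r2 by 3.
  [ 1  -7/3  -3 ]
  [ 0     1   0 ]
  [ 0     2   1 ]
Subtract 2 times r2 from r3.
  [ 1  -7/3  -3 ]
  [ 0     1   0 ]
  [ 0     0   1 ]
Add 3 times r3 to r1.
  [ 1  -7/3  0 ]
  [ 0     1  0 ]
  [ 0     0  1 ]
Add 7/3 times r2 to r1.
  [ 1  0  0 ]
  [ 0  1  0 ]
  [ 0  0  1 ]
Pivot columns are the columns containing a leading 1.

0, 1, 2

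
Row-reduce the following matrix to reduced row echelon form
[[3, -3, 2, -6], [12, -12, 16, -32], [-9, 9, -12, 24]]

Multiply R1 by 1/3.
  [  1   -1  2/3   -2 ]
  [ 12  -12   16  -32 ]
  [ -9    9  -12   24 ]
Subtract 12 times R1 from R2.
  [  1  -1  2/3  -2 ]
  [  0   0    8  -8 ]
  [ -9   9  -12  24 ]
Add 9 times R1 to R3.
  [ 1  -1  2/3  -2 ]
  [ 0   0    8  -8 ]
  [ 0   0   -6   6 ]
Multiply R2 by 1/8.
  [ 1  -1  2/3  -2 ]
  [ 0   0    1  -1 ]
  [ 0   0   -6   6 ]
Add 6 times R2 to R3.
  [ 1  -1  2/3  -2 ]
  [ 0   0    1  -1 ]
  [ 0   0    0   0 ]
Subtract 2/3 times R2 from R1.
  [ 1  -1  0  -4/3 ]
  [ 0   0  1    -1 ]
  [ 0   0  0     0 ]

[[1, -1, 0, -4/3], [0, 0, 1, -1], [0, 0, 0, 0]]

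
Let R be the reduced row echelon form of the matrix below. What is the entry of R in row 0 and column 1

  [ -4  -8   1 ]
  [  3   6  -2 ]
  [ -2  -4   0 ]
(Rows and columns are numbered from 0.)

Multiply R1 by -1/4.
  [  1   2  -1/4 ]
  [  3   6    -2 ]
  [ -2  -4     0 ]
Subtract 3 times R1 from R2.
  [  1   2  -1/4 ]
  [  0   0  -5/4 ]
  [ -2  -4     0 ]
Add 2 times R1 to R3.
  [ 1  2  -1/4 ]
  [ 0  0  -5/4 ]
  [ 0  0  -1/2 ]
Multiply R2 by -4/5.
  [ 1  2  -1/4 ]
  [ 0  0     1 ]
  [ 0  0  -1/2 ]
Add 1/2 times R2 to R3.
  [ 1  2  -1/4 ]
  [ 0  0     1 ]
  [ 0  0     0 ]
Add 1/4 times R2 to R1.
  [ 1  2  0 ]
  [ 0  0  1 ]
  [ 0  0  0 ]

2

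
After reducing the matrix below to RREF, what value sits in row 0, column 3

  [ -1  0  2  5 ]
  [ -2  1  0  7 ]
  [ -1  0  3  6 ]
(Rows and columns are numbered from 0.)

R1 := -1·R1
  [  1  0  -2  -5 ]
  [ -2  1   0   7 ]
  [ -1  0   3   6 ]
R2 := R2 + 2·R1
  [  1  0  -2  -5 ]
  [  0  1  -4  -3 ]
  [ -1  0   3   6 ]
R3 := R3 + R1
  [ 1  0  -2  -5 ]
  [ 0  1  -4  -3 ]
  [ 0  0   1   1 ]
R2 := R2 + 4·R3
  [ 1  0  -2  -5 ]
  [ 0  1   0   1 ]
  [ 0  0   1   1 ]
R1 := R1 + 2·R3
  [ 1  0  0  -3 ]
  [ 0  1  0   1 ]
  [ 0  0  1   1 ]

-3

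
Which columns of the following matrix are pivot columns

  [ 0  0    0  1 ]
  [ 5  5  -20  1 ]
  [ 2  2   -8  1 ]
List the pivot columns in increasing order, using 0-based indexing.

0, 3

R1 <=> R2
R1 → 1/5·R1
R3 → R3 − 2·R1
R3 → R3 − 3/5·R2
R1 → R1 − 1/5·R2
Pivot columns are the columns containing a leading 1.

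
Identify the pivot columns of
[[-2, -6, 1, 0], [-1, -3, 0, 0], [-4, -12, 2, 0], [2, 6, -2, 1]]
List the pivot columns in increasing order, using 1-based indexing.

1, 3, 4

Multiply R1 by -1/2.
  [  1    3  -1/2  0 ]
  [ -1   -3     0  0 ]
  [ -4  -12     2  0 ]
  [  2    6    -2  1 ]
Add R1 to R2.
  [  1    3  -1/2  0 ]
  [  0    0  -1/2  0 ]
  [ -4  -12     2  0 ]
  [  2    6    -2  1 ]
Add 4 times R1 to R3.
  [ 1  3  -1/2  0 ]
  [ 0  0  -1/2  0 ]
  [ 0  0     0  0 ]
  [ 2  6    -2  1 ]
Subtract 2 times R1 from R4.
  [ 1  3  -1/2  0 ]
  [ 0  0  -1/2  0 ]
  [ 0  0     0  0 ]
  [ 0  0    -1  1 ]
Multiply R2 by -2.
  [ 1  3  -1/2  0 ]
  [ 0  0     1  0 ]
  [ 0  0     0  0 ]
  [ 0  0    -1  1 ]
Add R2 to R4.
  [ 1  3  -1/2  0 ]
  [ 0  0     1  0 ]
  [ 0  0     0  0 ]
  [ 0  0     0  1 ]
Swap R3 and R4.
  [ 1  3  -1/2  0 ]
  [ 0  0     1  0 ]
  [ 0  0     0  1 ]
  [ 0  0     0  0 ]
Add 1/2 times R2 to R1.
  [ 1  3  0  0 ]
  [ 0  0  1  0 ]
  [ 0  0  0  1 ]
  [ 0  0  0  0 ]
Pivot columns are the columns containing a leading 1.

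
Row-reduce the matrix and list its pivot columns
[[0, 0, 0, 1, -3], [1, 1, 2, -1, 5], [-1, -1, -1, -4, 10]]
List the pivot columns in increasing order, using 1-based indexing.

1, 3, 4

r1 ↔ r2
r3 ← r3 + r1
r2 ↔ r3
r2 ← r2 + 5·r3
r1 ← r1 + r3
r1 ← r1 − 2·r2
Pivot columns are the columns containing a leading 1.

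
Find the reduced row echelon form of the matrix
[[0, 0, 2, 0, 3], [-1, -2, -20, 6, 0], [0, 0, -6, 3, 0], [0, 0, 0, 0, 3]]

[[1, 2, 0, 0, 0], [0, 0, 1, 0, 0], [0, 0, 0, 1, 0], [0, 0, 0, 0, 1]]

r1 <-> r2
  [ -1  -2  -20  6  0 ]
  [  0   0    2  0  3 ]
  [  0   0   -6  3  0 ]
  [  0   0    0  0  3 ]
r1 -> -1·r1
  [ 1  2  20  -6  0 ]
  [ 0  0   2   0  3 ]
  [ 0  0  -6   3  0 ]
  [ 0  0   0   0  3 ]
r2 -> 1/2·r2
  [ 1  2  20  -6    0 ]
  [ 0  0   1   0  3/2 ]
  [ 0  0  -6   3    0 ]
  [ 0  0   0   0    3 ]
r3 -> r3 + 6·r2
  [ 1  2  20  -6    0 ]
  [ 0  0   1   0  3/2 ]
  [ 0  0   0   3    9 ]
  [ 0  0   0   0    3 ]
r3 -> 1/3·r3
  [ 1  2  20  -6    0 ]
  [ 0  0   1   0  3/2 ]
  [ 0  0   0   1    3 ]
  [ 0  0   0   0    3 ]
r4 -> 1/3·r4
  [ 1  2  20  -6    0 ]
  [ 0  0   1   0  3/2 ]
  [ 0  0   0   1    3 ]
  [ 0  0   0   0    1 ]
r3 -> r3 − 3·r4
  [ 1  2  20  -6    0 ]
  [ 0  0   1   0  3/2 ]
  [ 0  0   0   1    0 ]
  [ 0  0   0   0    1 ]
r2 -> r2 − 3/2·r4
  [ 1  2  20  -6  0 ]
  [ 0  0   1   0  0 ]
  [ 0  0   0   1  0 ]
  [ 0  0   0   0  1 ]
r1 -> r1 + 6·r3
  [ 1  2  20  0  0 ]
  [ 0  0   1  0  0 ]
  [ 0  0   0  1  0 ]
  [ 0  0   0  0  1 ]
r1 -> r1 − 20·r2
  [ 1  2  0  0  0 ]
  [ 0  0  1  0  0 ]
  [ 0  0  0  1  0 ]
  [ 0  0  0  0  1 ]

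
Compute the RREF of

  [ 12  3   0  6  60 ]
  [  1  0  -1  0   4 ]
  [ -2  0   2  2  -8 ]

[[1, 0, -1, 0, 4], [0, 1, 4, 0, 4], [0, 0, 0, 1, 0]]

R1 ← 1/12·R1
  [  1  1/4   0  1/2   5 ]
  [  1    0  -1    0   4 ]
  [ -2    0   2    2  -8 ]
R2 ← R2 − R1
  [  1   1/4   0   1/2   5 ]
  [  0  -1/4  -1  -1/2  -1 ]
  [ -2     0   2     2  -8 ]
R3 ← R3 + 2·R1
  [ 1   1/4   0   1/2   5 ]
  [ 0  -1/4  -1  -1/2  -1 ]
  [ 0   1/2   2     3   2 ]
R2 ← -4·R2
  [ 1  1/4  0  1/2  5 ]
  [ 0    1  4    2  4 ]
  [ 0  1/2  2    3  2 ]
R3 ← R3 − 1/2·R2
  [ 1  1/4  0  1/2  5 ]
  [ 0    1  4    2  4 ]
  [ 0    0  0    2  0 ]
R3 ← 1/2·R3
  [ 1  1/4  0  1/2  5 ]
  [ 0    1  4    2  4 ]
  [ 0    0  0    1  0 ]
R2 ← R2 − 2·R3
  [ 1  1/4  0  1/2  5 ]
  [ 0    1  4    0  4 ]
  [ 0    0  0    1  0 ]
R1 ← R1 − 1/2·R3
  [ 1  1/4  0  0  5 ]
  [ 0    1  4  0  4 ]
  [ 0    0  0  1  0 ]
R1 ← R1 − 1/4·R2
  [ 1  0  -1  0  4 ]
  [ 0  1   4  0  4 ]
  [ 0  0   0  1  0 ]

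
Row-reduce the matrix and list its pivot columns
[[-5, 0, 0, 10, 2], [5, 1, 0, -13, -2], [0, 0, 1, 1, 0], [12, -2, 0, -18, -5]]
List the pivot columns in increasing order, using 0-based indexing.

Multiply r1 by -1/5.
  [  1   0  0   -2  -2/5 ]
  [  5   1  0  -13    -2 ]
  [  0   0  1    1     0 ]
  [ 12  -2  0  -18    -5 ]
Subtract 5 times r1 from r2.
  [  1   0  0   -2  -2/5 ]
  [  0   1  0   -3     0 ]
  [  0   0  1    1     0 ]
  [ 12  -2  0  -18    -5 ]
Subtract 12 times r1 from r4.
  [ 1   0  0  -2  -2/5 ]
  [ 0   1  0  -3     0 ]
  [ 0   0  1   1     0 ]
  [ 0  -2  0   6  -1/5 ]
Add 2 times r2 to r4.
  [ 1  0  0  -2  -2/5 ]
  [ 0  1  0  -3     0 ]
  [ 0  0  1   1     0 ]
  [ 0  0  0   0  -1/5 ]
Multiply r4 by -5.
  [ 1  0  0  -2  -2/5 ]
  [ 0  1  0  -3     0 ]
  [ 0  0  1   1     0 ]
  [ 0  0  0   0     1 ]
Add 2/5 times r4 to r1.
  [ 1  0  0  -2  0 ]
  [ 0  1  0  -3  0 ]
  [ 0  0  1   1  0 ]
  [ 0  0  0   0  1 ]
Pivot columns are the columns containing a leading 1.

0, 1, 2, 4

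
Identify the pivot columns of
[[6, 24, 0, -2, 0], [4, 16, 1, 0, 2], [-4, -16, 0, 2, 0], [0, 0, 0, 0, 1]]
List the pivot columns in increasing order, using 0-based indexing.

0, 2, 3, 4

Multiply R1 by 1/6.
  [  1    4  0  -1/3  0 ]
  [  4   16  1     0  2 ]
  [ -4  -16  0     2  0 ]
  [  0    0  0     0  1 ]
Subtract 4 times R1 from R2.
  [  1    4  0  -1/3  0 ]
  [  0    0  1   4/3  2 ]
  [ -4  -16  0     2  0 ]
  [  0    0  0     0  1 ]
Add 4 times R1 to R3.
  [ 1  4  0  -1/3  0 ]
  [ 0  0  1   4/3  2 ]
  [ 0  0  0   2/3  0 ]
  [ 0  0  0     0  1 ]
Multiply R3 by 3/2.
  [ 1  4  0  -1/3  0 ]
  [ 0  0  1   4/3  2 ]
  [ 0  0  0     1  0 ]
  [ 0  0  0     0  1 ]
Subtract 2 times R4 from R2.
  [ 1  4  0  -1/3  0 ]
  [ 0  0  1   4/3  0 ]
  [ 0  0  0     1  0 ]
  [ 0  0  0     0  1 ]
Subtract 4/3 times R3 from R2.
  [ 1  4  0  -1/3  0 ]
  [ 0  0  1     0  0 ]
  [ 0  0  0     1  0 ]
  [ 0  0  0     0  1 ]
Add 1/3 times R3 to R1.
  [ 1  4  0  0  0 ]
  [ 0  0  1  0  0 ]
  [ 0  0  0  1  0 ]
  [ 0  0  0  0  1 ]
Pivot columns are the columns containing a leading 1.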